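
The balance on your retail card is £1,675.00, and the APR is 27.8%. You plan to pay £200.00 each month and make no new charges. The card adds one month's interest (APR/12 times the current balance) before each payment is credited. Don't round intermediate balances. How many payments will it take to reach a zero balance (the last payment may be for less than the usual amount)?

Monthly rate r = 27.8%/12 = 2.31667% = 0.0231667.
Recurrence: B ← B·(1+r) − £200.00.
Month 1: interest £38.80; balance after payment £1,513.80.
Month 2: interest £35.07; balance after payment £1,348.87.
Closed form: n = −ln(1 − rB₀/P)/ln(1+r) = −ln(0.80598)/ln(1.02317) ≈ 9.418, so the balance reaches zero during payment 10.

10 payments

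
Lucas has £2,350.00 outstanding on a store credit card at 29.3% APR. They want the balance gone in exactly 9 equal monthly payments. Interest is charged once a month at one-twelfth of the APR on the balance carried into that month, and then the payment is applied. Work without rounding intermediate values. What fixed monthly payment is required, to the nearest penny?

Monthly rate r = 29.3%/12 = 2.44167% = 0.0244167.
Level-payment amortization: P = B₀·r / (1 − (1+r)^(−n)) = 2350.00·0.0244167 / (1 − 1.02442^(−9)).
Denominator 1 − (1+r)^(−9) = 0.195158652.
P = 57.3792 / 0.195158652 ≈ 294.01.

£294.01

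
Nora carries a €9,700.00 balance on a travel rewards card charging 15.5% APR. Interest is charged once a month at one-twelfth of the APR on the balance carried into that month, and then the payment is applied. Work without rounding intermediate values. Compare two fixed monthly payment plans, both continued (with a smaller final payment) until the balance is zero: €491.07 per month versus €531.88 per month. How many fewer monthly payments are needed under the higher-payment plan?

Monthly rate r = 15.5%/12 = 1.29167% = 0.0129167.
At €491.07/mo: n = ⌈−ln(1 − rB₀/P)/ln(1+r)⌉ = 23 payments (last €467.42); total interest = total paid − €9,700.00 = €1,570.96.
At €531.88/mo: 21 payments (last €494.95); total interest €1,432.55.
Payments saved = 23 − 21 = 2.

2 fewer payments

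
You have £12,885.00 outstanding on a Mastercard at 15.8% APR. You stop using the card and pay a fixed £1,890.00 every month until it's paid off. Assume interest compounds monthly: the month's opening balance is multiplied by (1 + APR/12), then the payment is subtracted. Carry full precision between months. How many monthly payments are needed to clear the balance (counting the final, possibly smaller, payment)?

8 payments

Monthly rate r = 15.8%/12 = 1.31667% = 0.0131667.
Recurrence: B ← B·(1+r) − £1,890.00.
Month 1: interest £169.65; balance after payment £11,164.65.
Month 2: interest £147.00; balance after payment £9,421.65.
Closed form: n = −ln(1 − rB₀/P)/ln(1+r) = −ln(0.91024)/ln(1.01317) ≈ 7.190, so the balance reaches zero during payment 8.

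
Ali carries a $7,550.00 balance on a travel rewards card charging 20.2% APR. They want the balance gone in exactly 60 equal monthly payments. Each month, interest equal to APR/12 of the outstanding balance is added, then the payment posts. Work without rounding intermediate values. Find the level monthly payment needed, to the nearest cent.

Monthly rate r = 20.2%/12 = 1.68333% = 0.0168333.
Level-payment amortization: P = B₀·r / (1 − (1+r)^(−n)) = 7550.00·0.0168333 / (1 − 1.01683^(−60)).
Denominator 1 − (1+r)^(−60) = 0.632706263.
P = 127.092 / 0.632706263 ≈ 200.87.

$200.87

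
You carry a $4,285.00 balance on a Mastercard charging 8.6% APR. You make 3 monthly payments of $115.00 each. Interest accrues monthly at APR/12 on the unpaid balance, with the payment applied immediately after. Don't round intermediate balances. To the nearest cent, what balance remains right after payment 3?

Monthly rate r = 8.6%/12 = 0.716667% = 0.00716667.
Each month: B ← B·(1+r) − $115.00.
Month 1: interest $30.71; balance after payment $4,200.71.
Month 2: interest $30.11; balance after payment $4,115.81.
Month 3: interest $29.50; balance after payment $4,030.31.

$4,030.31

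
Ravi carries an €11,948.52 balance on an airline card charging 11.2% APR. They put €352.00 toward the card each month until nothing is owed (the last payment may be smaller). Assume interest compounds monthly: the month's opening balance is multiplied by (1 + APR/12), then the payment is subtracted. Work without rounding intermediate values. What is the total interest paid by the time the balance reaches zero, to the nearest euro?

Monthly rate r = 11.2%/12 = 0.933333% = 0.00933333.
Payoff takes n = ⌈−ln(1 − rB₀/P)/ln(1+r)⌉ = ⌈41.011⌉ = 42 payments; the last is €3.82.
Total paid = 41·€352.00 + €3.82 = €14,435.82.
Total interest = total paid − principal = €14,435.82 − €11,948.52 = €2,487.30.

€2,487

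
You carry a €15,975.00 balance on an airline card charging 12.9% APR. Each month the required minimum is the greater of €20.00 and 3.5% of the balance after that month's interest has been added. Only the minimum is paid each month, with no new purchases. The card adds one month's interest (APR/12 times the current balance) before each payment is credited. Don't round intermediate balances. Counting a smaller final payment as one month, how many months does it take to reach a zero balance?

Monthly rate r = 12.9%/12 = 1.075% = 0.01075.
While 3.5% of the post-interest balance exceeds €20.00, each month B ← (B·(1+r))·(1 − 0.035), i.e. B shrinks by the factor (1+r)·0.965 = 0.97537.
This holds for months 1–135. Entering month 136 the balance is €551.49; 3.5% of the post-interest balance is now below €20.00, so the flat €20.00 minimum applies from here.
From month 136 a fixed €20.00 at rate r clears €551.49 in 33 more payments. Total: 135 + 33 = 168 months.

168 months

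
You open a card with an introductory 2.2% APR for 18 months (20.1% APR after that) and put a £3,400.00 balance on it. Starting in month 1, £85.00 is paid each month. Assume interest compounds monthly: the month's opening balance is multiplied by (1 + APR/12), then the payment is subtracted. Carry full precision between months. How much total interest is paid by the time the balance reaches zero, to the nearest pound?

Promo months 1–18 at r₀ = 2.2%/12 = 0.00183333; months 19+ at r₁ = 20.1%/12 = 0.01675.
After month 18: iterate B ← B·(1+r₀) − £85.00 for 18 months → £1,959.89.
Then at r₁ with £85.00/mo: n₂ = −ln(1 − r₁·B/P)/ln(1+r₁) ≈ 29.38 → 30 more payments.
Total paid = 47·£85.00 + £32.82 = £4,027.82; interest = £4,027.82 − £3,400.00 = £627.82.

£628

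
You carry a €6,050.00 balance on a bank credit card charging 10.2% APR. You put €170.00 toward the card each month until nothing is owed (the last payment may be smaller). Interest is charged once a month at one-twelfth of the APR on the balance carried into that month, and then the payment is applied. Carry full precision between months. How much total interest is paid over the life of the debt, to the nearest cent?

€1,185.81

Monthly rate r = 10.2%/12 = 0.85% = 0.0085.
Payoff takes n = ⌈−ln(1 − rB₀/P)/ln(1+r)⌉ = ⌈42.563⌉ = 43 payments; the last is €95.81.
Total paid = 42·€170.00 + €95.81 = €7,235.81.
Total interest = total paid − principal = €7,235.81 − €6,050.00 = €1,185.81.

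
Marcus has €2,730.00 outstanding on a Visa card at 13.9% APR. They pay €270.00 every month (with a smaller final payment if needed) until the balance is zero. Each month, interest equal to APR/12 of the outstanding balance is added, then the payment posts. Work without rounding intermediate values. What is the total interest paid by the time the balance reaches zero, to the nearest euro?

€191

Monthly rate r = 13.9%/12 = 1.15833% = 0.0115833.
Payoff takes n = ⌈−ln(1 − rB₀/P)/ln(1+r)⌉ = ⌈10.816⌉ = 11 payments; the last is €220.58.
Total paid = 10·€270.00 + €220.58 = €2,920.58.
Total interest = total paid − principal = €2,920.58 − €2,730.00 = €190.58.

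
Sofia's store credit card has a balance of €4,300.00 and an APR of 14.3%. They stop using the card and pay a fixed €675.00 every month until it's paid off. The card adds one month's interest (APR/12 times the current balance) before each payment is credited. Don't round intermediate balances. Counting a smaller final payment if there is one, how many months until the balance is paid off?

7 months

Monthly rate r = 14.3%/12 = 1.19167% = 0.0119167.
Recurrence: B ← B·(1+r) − €675.00.
Month 1: interest €51.24; balance after payment €3,676.24.
Month 2: interest €43.81; balance after payment €3,045.05.
Closed form: n = −ln(1 − rB₀/P)/ln(1+r) = −ln(0.92409)/ln(1.01192) ≈ 6.665, so the balance reaches zero during payment 7.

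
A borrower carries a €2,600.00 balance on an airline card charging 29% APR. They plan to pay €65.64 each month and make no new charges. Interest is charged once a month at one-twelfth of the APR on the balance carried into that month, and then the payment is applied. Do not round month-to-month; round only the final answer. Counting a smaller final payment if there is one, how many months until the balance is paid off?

133 payments

Monthly rate r = 29%/12 = 2.41667% = 0.0241667.
Recurrence: B ← B·(1+r) − €65.64.
Month 1: interest €62.83; balance after payment €2,597.19.
Month 2: interest €62.77; balance after payment €2,594.32.
Closed form: n = −ln(1 − rB₀/P)/ln(1+r) = −ln(0.042758)/ln(1.02417) ≈ 132.005, so the balance reaches zero during payment 133.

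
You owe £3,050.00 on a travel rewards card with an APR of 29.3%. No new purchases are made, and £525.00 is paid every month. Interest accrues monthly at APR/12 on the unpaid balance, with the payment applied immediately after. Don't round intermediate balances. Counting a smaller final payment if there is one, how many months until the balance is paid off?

7 months

Monthly rate r = 29.3%/12 = 2.44167% = 0.0244167.
Recurrence: B ← B·(1+r) − £525.00.
Month 1: interest £74.47; balance after payment £2,599.47.
Month 2: interest £63.47; balance after payment £2,137.94.
Closed form: n = −ln(1 − rB₀/P)/ln(1+r) = −ln(0.85815)/ln(1.02442) ≈ 6.341, so the balance reaches zero during payment 7.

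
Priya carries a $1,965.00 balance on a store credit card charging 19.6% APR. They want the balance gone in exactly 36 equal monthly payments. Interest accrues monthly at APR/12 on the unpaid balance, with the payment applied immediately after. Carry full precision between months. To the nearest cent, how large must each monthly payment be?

$72.63

Monthly rate r = 19.6%/12 = 1.63333% = 0.0163333.
Level-payment amortization: P = B₀·r / (1 − (1+r)^(−n)) = 1965.00·0.0163333 / (1 − 1.01633^(−36)).
Denominator 1 − (1+r)^(−36) = 0.441918157.
P = 32.095 / 0.441918157 ≈ 72.63.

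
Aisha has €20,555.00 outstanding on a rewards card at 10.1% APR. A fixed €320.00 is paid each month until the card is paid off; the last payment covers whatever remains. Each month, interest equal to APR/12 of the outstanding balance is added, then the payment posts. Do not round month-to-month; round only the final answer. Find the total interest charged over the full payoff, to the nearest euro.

Monthly rate r = 10.1%/12 = 0.841667% = 0.00841667.
Payoff takes n = ⌈−ln(1 − rB₀/P)/ln(1+r)⌉ = ⌈92.815⌉ = 93 payments; the last is €260.84.
Total paid = 92·€320.00 + €260.84 = €29,700.84.
Total interest = total paid − principal = €29,700.84 − €20,555.00 = €9,145.84.

€9,146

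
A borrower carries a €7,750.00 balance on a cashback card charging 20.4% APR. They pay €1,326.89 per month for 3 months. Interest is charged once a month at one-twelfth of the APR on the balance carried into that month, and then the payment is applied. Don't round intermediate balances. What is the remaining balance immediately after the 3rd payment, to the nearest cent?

Monthly rate r = 20.4%/12 = 1.7% = 0.017.
Each month: B ← B·(1+r) − €1,326.89.
Month 1: interest €131.75; balance after payment €6,554.86.
Month 2: interest €111.43; balance after payment €5,339.40.
Month 3: interest €90.77; balance after payment €4,103.28.

€4,103.28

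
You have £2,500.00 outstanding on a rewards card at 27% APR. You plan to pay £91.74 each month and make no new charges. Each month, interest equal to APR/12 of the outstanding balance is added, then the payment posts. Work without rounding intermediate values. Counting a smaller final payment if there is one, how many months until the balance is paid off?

43 payments

Monthly rate r = 27%/12 = 2.25% = 0.0225.
Recurrence: B ← B·(1+r) − £91.74.
Month 1: interest £56.25; balance after payment £2,464.51.
Month 2: interest £55.45; balance after payment £2,428.22.
Closed form: n = −ln(1 − rB₀/P)/ln(1+r) = −ln(0.38685)/ln(1.0225) ≈ 42.682, so the balance reaches zero during payment 43.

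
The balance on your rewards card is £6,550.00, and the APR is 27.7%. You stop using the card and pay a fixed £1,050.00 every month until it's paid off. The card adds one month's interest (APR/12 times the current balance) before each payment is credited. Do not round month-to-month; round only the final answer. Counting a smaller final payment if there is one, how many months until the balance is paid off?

Monthly rate r = 27.7%/12 = 2.30833% = 0.0230833.
Recurrence: B ← B·(1+r) − £1,050.00.
Month 1: interest £151.20; balance after payment £5,651.20.
Month 2: interest £130.45; balance after payment £4,731.64.
Closed form: n = −ln(1 − rB₀/P)/ln(1+r) = −ln(0.856)/ln(1.02308) ≈ 6.813, so the balance reaches zero during payment 7.

7 payments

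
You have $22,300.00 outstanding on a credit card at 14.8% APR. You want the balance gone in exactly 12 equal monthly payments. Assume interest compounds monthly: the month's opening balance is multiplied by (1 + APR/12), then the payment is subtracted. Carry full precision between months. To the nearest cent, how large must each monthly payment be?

$2,010.66

Monthly rate r = 14.8%/12 = 1.23333% = 0.0123333.
Level-payment amortization: P = B₀·r / (1 − (1+r)^(−n)) = 22300.00·0.0123333 / (1 − 1.01233^(−12)).
Denominator 1 − (1+r)^(−12) = 0.136787832.
P = 275.033 / 0.136787832 ≈ 2010.66.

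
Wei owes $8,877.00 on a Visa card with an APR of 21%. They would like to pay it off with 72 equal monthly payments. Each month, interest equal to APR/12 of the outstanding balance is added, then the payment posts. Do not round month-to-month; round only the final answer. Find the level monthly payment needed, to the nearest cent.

Monthly rate r = 21%/12 = 1.75% = 0.0175.
Level-payment amortization: P = B₀·r / (1 − (1+r)^(−n)) = 8877.00·0.0175 / (1 − 1.0175^(−72)).
Denominator 1 − (1+r)^(−72) = 0.713237795.
P = 155.348 / 0.713237795 ≈ 217.81.

$217.81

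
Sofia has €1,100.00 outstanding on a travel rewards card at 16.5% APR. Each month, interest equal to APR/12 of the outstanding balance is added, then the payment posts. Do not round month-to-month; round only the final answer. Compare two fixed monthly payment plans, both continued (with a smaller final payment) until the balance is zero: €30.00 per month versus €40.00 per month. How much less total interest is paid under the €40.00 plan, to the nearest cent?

€149.74

Monthly rate r = 16.5%/12 = 1.375% = 0.01375.
At €30.00/mo: n = ⌈−ln(1 − rB₀/P)/ln(1+r)⌉ = 52 payments (last €11.13); total interest = total paid − €1,100.00 = €441.13.
At €40.00/mo: 35 payments (last €31.39); total interest €291.39.
Interest saved = €441.13 − €291.39 = €149.74.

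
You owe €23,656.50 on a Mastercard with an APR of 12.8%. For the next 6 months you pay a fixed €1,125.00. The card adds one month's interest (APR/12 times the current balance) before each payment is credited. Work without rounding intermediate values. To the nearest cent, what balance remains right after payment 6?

€18,278.89

Monthly rate r = 12.8%/12 = 1.06667% = 0.0106667.
Each month: B ← B·(1+r) − €1,125.00.
Month 1: interest €252.34; balance after payment €22,783.84.
Month 2: interest €243.03; balance after payment €21,901.86.
Month 3: interest €233.62; balance after payment €21,010.48.
Month 4: interest €224.11; balance after payment €20,109.60.
Month 5: interest €214.50; balance after payment €19,199.10.
Month 6: interest €204.79; balance after payment €18,278.89.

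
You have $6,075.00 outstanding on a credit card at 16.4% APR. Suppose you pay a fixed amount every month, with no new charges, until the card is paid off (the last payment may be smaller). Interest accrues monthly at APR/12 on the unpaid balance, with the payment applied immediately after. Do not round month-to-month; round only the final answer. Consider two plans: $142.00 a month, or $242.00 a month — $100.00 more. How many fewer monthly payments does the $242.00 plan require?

34 fewer payments

Monthly rate r = 16.4%/12 = 1.36667% = 0.0136667.
At $142.00/mo: n = ⌈−ln(1 − rB₀/P)/ln(1+r)⌉ = 65 payments (last $104.48); total interest = total paid − $6,075.00 = $3,117.48.
At $242.00/mo: 31 payments (last $231.25); total interest $1,416.25.
Payments saved = 65 − 31 = 34.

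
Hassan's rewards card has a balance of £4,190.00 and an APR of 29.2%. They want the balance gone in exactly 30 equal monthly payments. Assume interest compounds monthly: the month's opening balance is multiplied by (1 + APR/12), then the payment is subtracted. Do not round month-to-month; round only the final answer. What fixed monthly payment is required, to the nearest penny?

Monthly rate r = 29.2%/12 = 2.43333% = 0.0243333.
Level-payment amortization: P = B₀·r / (1 − (1+r)^(−n)) = 4190.00·0.0243333 / (1 − 1.02433^(−30)).
Denominator 1 − (1+r)^(−30) = 0.513860585.
P = 101.957 / 0.513860585 ≈ 198.41.

£198.41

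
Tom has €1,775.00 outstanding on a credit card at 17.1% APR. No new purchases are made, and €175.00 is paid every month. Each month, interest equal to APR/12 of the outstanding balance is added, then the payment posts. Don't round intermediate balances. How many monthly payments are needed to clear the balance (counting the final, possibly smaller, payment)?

12 months

Monthly rate r = 17.1%/12 = 1.425% = 0.01425.
Recurrence: B ← B·(1+r) − €175.00.
Month 1: interest €25.29; balance after payment €1,625.29.
Month 2: interest €23.16; balance after payment €1,473.45.
Closed form: n = −ln(1 − rB₀/P)/ln(1+r) = −ln(0.85546)/ln(1.01425) ≈ 11.033, so the balance reaches zero during payment 12.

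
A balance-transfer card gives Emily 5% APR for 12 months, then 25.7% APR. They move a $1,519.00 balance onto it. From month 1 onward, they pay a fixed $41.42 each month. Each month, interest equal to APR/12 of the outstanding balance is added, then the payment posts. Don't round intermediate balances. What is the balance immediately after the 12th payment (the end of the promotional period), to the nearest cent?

Promo months 1–12 at r₀ = 5%/12 = 0.00416667; months 13+ at r₁ = 25.7%/12 = 0.0214167.
After month 12: iterate B ← B·(1+r₀) − $41.42 for 12 months → $1,088.12.

$1,088.12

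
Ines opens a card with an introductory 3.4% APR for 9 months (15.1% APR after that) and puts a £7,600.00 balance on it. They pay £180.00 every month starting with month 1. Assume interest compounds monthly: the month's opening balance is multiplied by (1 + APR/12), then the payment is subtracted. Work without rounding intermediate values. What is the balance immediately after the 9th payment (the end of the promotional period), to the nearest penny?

£6,157.53

Promo months 1–9 at r₀ = 3.4%/12 = 0.00283333; months 10+ at r₁ = 15.1%/12 = 0.0125833.
After month 9: iterate B ← B·(1+r₀) − £180.00 for 9 months → £6,157.53.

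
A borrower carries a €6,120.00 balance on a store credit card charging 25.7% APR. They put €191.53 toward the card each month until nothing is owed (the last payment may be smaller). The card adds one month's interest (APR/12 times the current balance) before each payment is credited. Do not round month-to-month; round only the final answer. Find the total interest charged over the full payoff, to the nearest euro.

Monthly rate r = 25.7%/12 = 2.14167% = 0.0214167.
Payoff takes n = ⌈−ln(1 − rB₀/P)/ln(1+r)⌉ = ⌈54.414⌉ = 55 payments; the last is €79.78.
Total paid = 54·€191.53 + €79.78 = €10,422.40.
Total interest = total paid − principal = €10,422.40 − €6,120.00 = €4,302.40.

€4,302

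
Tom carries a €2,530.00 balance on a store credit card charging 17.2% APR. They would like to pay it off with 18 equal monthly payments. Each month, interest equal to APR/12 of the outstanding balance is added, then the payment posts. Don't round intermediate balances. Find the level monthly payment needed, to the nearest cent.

Monthly rate r = 17.2%/12 = 1.43333% = 0.0143333.
Level-payment amortization: P = B₀·r / (1 − (1+r)^(−n)) = 2530.00·0.0143333 / (1 − 1.01433^(−18)).
Denominator 1 − (1+r)^(−18) = 0.225988448.
P = 36.2633 / 0.225988448 ≈ 160.47.

€160.47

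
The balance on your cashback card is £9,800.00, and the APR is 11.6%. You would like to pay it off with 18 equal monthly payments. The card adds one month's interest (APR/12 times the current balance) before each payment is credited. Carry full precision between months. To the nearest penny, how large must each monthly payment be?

Monthly rate r = 11.6%/12 = 0.966667% = 0.00966667.
Level-payment amortization: P = B₀·r / (1 − (1+r)^(−n)) = 9800.00·0.00966667 / (1 − 1.00967^(−18)).
Denominator 1 − (1+r)^(−18) = 0.159000641.
P = 94.7333 / 0.159000641 ≈ 595.80.

£595.80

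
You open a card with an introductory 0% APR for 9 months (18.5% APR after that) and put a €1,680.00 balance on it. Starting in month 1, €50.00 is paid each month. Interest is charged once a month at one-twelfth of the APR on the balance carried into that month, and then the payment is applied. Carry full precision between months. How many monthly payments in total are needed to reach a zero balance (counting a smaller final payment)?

Promo months 1–9 at r₀ = 0%/12 = 0; months 10+ at r₁ = 18.5%/12 = 0.0154167.
After month 9 (no interest yet): B = €1,680.00 − 9·€50.00 = €1,230.00.
Then at r₁ with €50.00/mo: n₂ = −ln(1 − r₁·B/P)/ln(1+r₁) ≈ 31.17 → 32 more payments.

41 payments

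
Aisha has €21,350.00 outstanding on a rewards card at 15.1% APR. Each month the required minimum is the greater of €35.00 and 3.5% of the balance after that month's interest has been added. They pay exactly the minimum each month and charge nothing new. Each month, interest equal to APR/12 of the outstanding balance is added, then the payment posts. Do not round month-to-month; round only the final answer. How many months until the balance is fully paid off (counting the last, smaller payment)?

Monthly rate r = 15.1%/12 = 1.25833% = 0.0125833.
While 3.5% of the post-interest balance exceeds €35.00, each month B ← (B·(1+r))·(1 − 0.035), i.e. B shrinks by the factor (1+r)·0.965 = 0.97714.
This holds for months 1–133. Entering month 134 the balance is €985.88; 3.5% of the post-interest balance is now below €35.00, so the flat €35.00 minimum applies from here.
From month 134 a fixed €35.00 at rate r clears €985.88 in 35 more payments. Total: 133 + 35 = 168 months.

168 months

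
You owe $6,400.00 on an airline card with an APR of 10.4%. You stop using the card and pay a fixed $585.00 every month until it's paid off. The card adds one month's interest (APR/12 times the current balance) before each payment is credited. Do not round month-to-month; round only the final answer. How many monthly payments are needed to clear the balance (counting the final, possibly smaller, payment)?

12 payments

Monthly rate r = 10.4%/12 = 0.866667% = 0.00866667.
Recurrence: B ← B·(1+r) − $585.00.
Month 1: interest $55.47; balance after payment $5,870.47.
Month 2: interest $50.88; balance after payment $5,336.34.
Closed form: n = −ln(1 − rB₀/P)/ln(1+r) = −ln(0.90519)/ln(1.00867) ≈ 11.544, so the balance reaches zero during payment 12.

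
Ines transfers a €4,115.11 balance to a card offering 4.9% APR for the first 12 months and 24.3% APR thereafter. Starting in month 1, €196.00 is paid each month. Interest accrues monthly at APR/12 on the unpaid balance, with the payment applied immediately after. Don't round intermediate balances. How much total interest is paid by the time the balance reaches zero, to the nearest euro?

€393

Promo months 1–12 at r₀ = 4.9%/12 = 0.00408333; months 13+ at r₁ = 24.3%/12 = 0.02025.
After month 12: iterate B ← B·(1+r₀) − €196.00 for 12 months → €1,915.79.
Then at r₁ with €196.00/mo: n₂ = −ln(1 − r₁·B/P)/ln(1+r₁) ≈ 11.00 → 12 more payments.
Total paid = 23·€196.00 + €0.38 = €4,508.38; interest = €4,508.38 − €4,115.11 = €393.27.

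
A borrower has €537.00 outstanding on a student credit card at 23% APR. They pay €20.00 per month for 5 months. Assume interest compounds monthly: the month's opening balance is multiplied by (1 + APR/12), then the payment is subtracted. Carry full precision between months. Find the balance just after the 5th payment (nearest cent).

€486.57

Monthly rate r = 23%/12 = 1.91667% = 0.0191667.
Each month: B ← B·(1+r) − €20.00.
Month 1: interest €10.29; balance after payment €527.29.
Month 2: interest €10.11; balance after payment €517.40.
Month 3: interest €9.92; balance after payment €507.32.
Month 4: interest €9.72; balance after payment €497.04.
Month 5: interest €9.53; balance after payment €486.57.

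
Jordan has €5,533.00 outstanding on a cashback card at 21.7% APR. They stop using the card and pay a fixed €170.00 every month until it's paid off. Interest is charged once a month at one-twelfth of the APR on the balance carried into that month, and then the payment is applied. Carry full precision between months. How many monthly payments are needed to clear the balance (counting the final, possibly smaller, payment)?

50 months

Monthly rate r = 21.7%/12 = 1.80833% = 0.0180833.
Recurrence: B ← B·(1+r) − €170.00.
Month 1: interest €100.06; balance after payment €5,463.06.
Month 2: interest €98.79; balance after payment €5,391.85.
Closed form: n = −ln(1 − rB₀/P)/ln(1+r) = −ln(0.41144)/ln(1.01808) ≈ 49.554, so the balance reaches zero during payment 50.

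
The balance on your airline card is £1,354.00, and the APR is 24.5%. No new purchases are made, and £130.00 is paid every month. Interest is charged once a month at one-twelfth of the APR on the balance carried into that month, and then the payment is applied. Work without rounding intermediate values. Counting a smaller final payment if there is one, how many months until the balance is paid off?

12 months

Monthly rate r = 24.5%/12 = 2.04167% = 0.0204167.
Recurrence: B ← B·(1+r) − £130.00.
Month 1: interest £27.64; balance after payment £1,251.64.
Month 2: interest £25.55; balance after payment £1,147.20.
Closed form: n = −ln(1 − rB₀/P)/ln(1+r) = −ln(0.78735)/ln(1.02042) ≈ 11.829, so the balance reaches zero during payment 12.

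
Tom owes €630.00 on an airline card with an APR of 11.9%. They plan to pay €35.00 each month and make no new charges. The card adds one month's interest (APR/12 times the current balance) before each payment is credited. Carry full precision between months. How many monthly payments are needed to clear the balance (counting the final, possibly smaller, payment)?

Monthly rate r = 11.9%/12 = 0.991667% = 0.00991667.
Recurrence: B ← B·(1+r) − €35.00.
Month 1: interest €6.25; balance after payment €601.25.
Month 2: interest €5.96; balance after payment €572.21.
Closed form: n = −ln(1 − rB₀/P)/ln(1+r) = −ln(0.8215)/ln(1.00992) ≈ 19.926, so the balance reaches zero during payment 20.

20 months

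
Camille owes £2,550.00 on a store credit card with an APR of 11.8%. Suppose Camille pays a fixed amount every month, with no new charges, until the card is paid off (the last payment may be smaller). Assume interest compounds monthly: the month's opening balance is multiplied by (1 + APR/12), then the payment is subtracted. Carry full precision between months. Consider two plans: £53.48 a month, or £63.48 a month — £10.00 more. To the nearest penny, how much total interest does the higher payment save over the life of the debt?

£198.04

Monthly rate r = 11.8%/12 = 0.983333% = 0.00983333.
At £53.48/mo: n = ⌈−ln(1 − rB₀/P)/ln(1+r)⌉ = 65 payments (last £35.49); total interest = total paid − £2,550.00 = £908.21.
At £63.48/mo: 52 payments (last £22.69); total interest £710.17.
Interest saved = £908.21 − £710.17 = £198.04.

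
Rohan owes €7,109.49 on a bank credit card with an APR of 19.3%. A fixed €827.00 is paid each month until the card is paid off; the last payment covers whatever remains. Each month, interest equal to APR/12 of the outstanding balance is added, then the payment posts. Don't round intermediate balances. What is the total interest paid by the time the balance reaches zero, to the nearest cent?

Monthly rate r = 19.3%/12 = 1.60833% = 0.0160833.
Payoff takes n = ⌈−ln(1 − rB₀/P)/ln(1+r)⌉ = ⌈9.326⌉ = 10 payments; the last is €271.39.
Total paid = 9·€827.00 + €271.39 = €7,714.39.
Total interest = total paid − principal = €7,714.39 − €7,109.49 = €604.90.

€604.90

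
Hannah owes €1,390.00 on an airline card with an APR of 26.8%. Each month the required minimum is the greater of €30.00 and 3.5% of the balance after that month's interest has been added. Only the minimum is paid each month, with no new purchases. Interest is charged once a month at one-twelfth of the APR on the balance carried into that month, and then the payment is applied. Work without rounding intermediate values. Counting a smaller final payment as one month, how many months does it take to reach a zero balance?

Monthly rate r = 26.8%/12 = 2.23333% = 0.0223333.
While 3.5% of the post-interest balance exceeds €30.00, each month B ← (B·(1+r))·(1 − 0.035), i.e. B shrinks by the factor (1+r)·0.965 = 0.98655.
This holds for months 1–38. Entering month 39 the balance is €830.94; 3.5% of the post-interest balance is now below €30.00, so the flat €30.00 minimum applies from here.
From month 39 a fixed €30.00 at rate r clears €830.94 in 44 more payments. Total: 38 + 44 = 82 months.

82 months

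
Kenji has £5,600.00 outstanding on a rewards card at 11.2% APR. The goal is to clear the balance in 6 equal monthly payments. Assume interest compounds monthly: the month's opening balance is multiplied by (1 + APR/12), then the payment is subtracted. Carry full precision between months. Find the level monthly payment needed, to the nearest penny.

Monthly rate r = 11.2%/12 = 0.933333% = 0.00933333.
Level-payment amortization: P = B₀·r / (1 − (1+r)^(−n)) = 5600.00·0.00933333 / (1 − 1.00933^(−6)).
Denominator 1 − (1+r)^(−6) = 0.0542152582.
P = 52.2667 / 0.0542152582 ≈ 964.06.

£964.06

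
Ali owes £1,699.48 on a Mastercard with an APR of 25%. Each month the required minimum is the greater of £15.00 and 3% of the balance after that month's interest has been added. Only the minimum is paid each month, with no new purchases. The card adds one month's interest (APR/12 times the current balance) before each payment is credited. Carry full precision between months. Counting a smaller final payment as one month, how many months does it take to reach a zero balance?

Monthly rate r = 25%/12 = 2.08333% = 0.0208333.
While 3% of the post-interest balance exceeds £15.00, each month B ← (B·(1+r))·(1 − 0.03), i.e. B shrinks by the factor (1+r)·0.97 = 0.99021.
This holds for months 1–127. Entering month 128 the balance is £487.07; 3% of the post-interest balance is now below £15.00, so the flat £15.00 minimum applies from here.
From month 128 a fixed £15.00 at rate r clears £487.07 in 55 more payments. Total: 127 + 55 = 182 months.

182 months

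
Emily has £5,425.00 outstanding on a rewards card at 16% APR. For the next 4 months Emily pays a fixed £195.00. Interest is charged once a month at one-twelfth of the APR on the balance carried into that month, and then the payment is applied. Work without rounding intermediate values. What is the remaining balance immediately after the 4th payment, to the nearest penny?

Monthly rate r = 16%/12 = 1.33333% = 0.0133333.
Each month: B ← B·(1+r) − £195.00.
Month 1: interest £72.33; balance after payment £5,302.33.
Month 2: interest £70.70; balance after payment £5,178.03.
Month 3: interest £69.04; balance after payment £5,052.07.
Month 4: interest £67.36; balance after payment £4,924.43.

£4,924.43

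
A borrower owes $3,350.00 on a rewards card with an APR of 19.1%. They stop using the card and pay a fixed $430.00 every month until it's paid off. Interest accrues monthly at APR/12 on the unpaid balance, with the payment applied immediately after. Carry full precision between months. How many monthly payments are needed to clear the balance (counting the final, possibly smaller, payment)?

9 months

Monthly rate r = 19.1%/12 = 1.59167% = 0.0159167.
Recurrence: B ← B·(1+r) − $430.00.
Month 1: interest $53.32; balance after payment $2,973.32.
Month 2: interest $47.33; balance after payment $2,590.65.
Closed form: n = −ln(1 − rB₀/P)/ln(1+r) = −ln(0.876)/ln(1.01592) ≈ 8.384, so the balance reaches zero during payment 9.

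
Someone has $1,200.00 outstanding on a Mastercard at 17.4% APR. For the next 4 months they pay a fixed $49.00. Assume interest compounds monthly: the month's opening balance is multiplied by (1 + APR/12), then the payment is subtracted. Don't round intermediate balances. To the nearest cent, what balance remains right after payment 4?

Monthly rate r = 17.4%/12 = 1.45% = 0.0145.
Each month: B ← B·(1+r) − $49.00.
Month 1: interest $17.40; balance after payment $1,168.40.
Month 2: interest $16.94; balance after payment $1,136.34.
Month 3: interest $16.48; balance after payment $1,103.82.
Month 4: interest $16.01; balance after payment $1,070.82.

$1,070.82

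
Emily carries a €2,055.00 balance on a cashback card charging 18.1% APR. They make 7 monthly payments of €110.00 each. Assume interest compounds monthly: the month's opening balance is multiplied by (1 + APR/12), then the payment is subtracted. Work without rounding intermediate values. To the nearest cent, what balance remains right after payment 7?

€1,476.31

Monthly rate r = 18.1%/12 = 1.50833% = 0.0150833.
Each month: B ← B·(1+r) − €110.00.
Month 1: interest €31.00; balance after payment €1,976.00.
Month 2: interest €29.80; balance after payment €1,895.80.
Month 3: interest €28.59; balance after payment €1,814.40.
Month 4: interest €27.37; balance after payment €1,731.76.
Month 5: interest €26.12; balance after payment €1,647.88.
Month 6: interest €24.86; balance after payment €1,562.74.
Month 7: interest €23.57; balance after payment €1,476.31.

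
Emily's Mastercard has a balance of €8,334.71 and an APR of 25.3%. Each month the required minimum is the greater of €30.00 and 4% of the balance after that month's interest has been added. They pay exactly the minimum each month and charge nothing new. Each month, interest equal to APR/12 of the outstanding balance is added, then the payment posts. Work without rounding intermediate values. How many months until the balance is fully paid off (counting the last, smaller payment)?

157 months

Monthly rate r = 25.3%/12 = 2.10833% = 0.0210833.
While 4% of the post-interest balance exceeds €30.00, each month B ← (B·(1+r))·(1 − 0.04), i.e. B shrinks by the factor (1+r)·0.96 = 0.98024.
This holds for months 1–122. Entering month 123 the balance is €730.21; 4% of the post-interest balance is now below €30.00, so the flat €30.00 minimum applies from here.
From month 123 a fixed €30.00 at rate r clears €730.21 in 35 more payments. Total: 122 + 35 = 157 months.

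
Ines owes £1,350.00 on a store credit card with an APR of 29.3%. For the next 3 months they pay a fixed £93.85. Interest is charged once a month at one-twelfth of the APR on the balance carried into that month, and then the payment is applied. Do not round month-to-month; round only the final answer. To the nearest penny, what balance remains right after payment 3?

Monthly rate r = 29.3%/12 = 2.44167% = 0.0244167.
Each month: B ← B·(1+r) − £93.85.
Month 1: interest £32.96; balance after payment £1,289.11.
Month 2: interest £31.48; balance after payment £1,226.74.
Month 3: interest £29.95; balance after payment £1,162.84.

£1,162.84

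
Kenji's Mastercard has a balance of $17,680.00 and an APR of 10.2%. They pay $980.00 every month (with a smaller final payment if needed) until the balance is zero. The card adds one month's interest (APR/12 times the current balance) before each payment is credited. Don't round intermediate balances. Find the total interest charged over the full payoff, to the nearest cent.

$1,594.72

Monthly rate r = 10.2%/12 = 0.85% = 0.0085.
Payoff takes n = ⌈−ln(1 − rB₀/P)/ln(1+r)⌉ = ⌈19.667⌉ = 20 payments; the last is $654.72.
Total paid = 19·$980.00 + $654.72 = $19,274.72.
Total interest = total paid − principal = $19,274.72 − $17,680.00 = $1,594.72.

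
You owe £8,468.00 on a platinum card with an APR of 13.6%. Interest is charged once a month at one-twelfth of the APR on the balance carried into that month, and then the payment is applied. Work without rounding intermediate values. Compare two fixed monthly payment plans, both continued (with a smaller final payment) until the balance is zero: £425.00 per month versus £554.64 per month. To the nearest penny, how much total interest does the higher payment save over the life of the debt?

Monthly rate r = 13.6%/12 = 1.13333% = 0.0113333.
At £425.00/mo: n = ⌈−ln(1 − rB₀/P)/ln(1+r)⌉ = 23 payments (last £302.61); total interest = total paid − £8,468.00 = £1,184.61.
At £554.64/mo: 17 payments (last £476.60); total interest £882.84.
Interest saved = £1,184.61 − £882.84 = £301.77.

£301.77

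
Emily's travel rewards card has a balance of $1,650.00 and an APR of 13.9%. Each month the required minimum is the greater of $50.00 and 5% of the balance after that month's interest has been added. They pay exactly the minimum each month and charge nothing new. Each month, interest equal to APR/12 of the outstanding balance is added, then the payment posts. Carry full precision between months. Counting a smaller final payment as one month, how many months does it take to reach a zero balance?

Monthly rate r = 13.9%/12 = 1.15833% = 0.0115833.
While 5% of the post-interest balance exceeds $50.00, each month B ← (B·(1+r))·(1 − 0.05), i.e. B shrinks by the factor (1+r)·0.95 = 0.961.
This holds for months 1–13. Entering month 14 the balance is $983.81; 5% of the post-interest balance is now below $50.00, so the flat $50.00 minimum applies from here.
From month 14 a fixed $50.00 at rate r clears $983.81 in 23 more payments. Total: 13 + 23 = 36 months.

36 months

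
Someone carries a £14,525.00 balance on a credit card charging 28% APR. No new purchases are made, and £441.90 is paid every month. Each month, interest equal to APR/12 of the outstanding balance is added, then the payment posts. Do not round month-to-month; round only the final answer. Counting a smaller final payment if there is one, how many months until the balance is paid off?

64 payments

Monthly rate r = 28%/12 = 2.33333% = 0.0233333.
Recurrence: B ← B·(1+r) − £441.90.
Month 1: interest £338.92; balance after payment £14,422.02.
Month 2: interest £336.51; balance after payment £14,316.63.
Closed form: n = −ln(1 − rB₀/P)/ln(1+r) = −ln(0.23305)/ln(1.02333) ≈ 63.148, so the balance reaches zero during payment 64.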